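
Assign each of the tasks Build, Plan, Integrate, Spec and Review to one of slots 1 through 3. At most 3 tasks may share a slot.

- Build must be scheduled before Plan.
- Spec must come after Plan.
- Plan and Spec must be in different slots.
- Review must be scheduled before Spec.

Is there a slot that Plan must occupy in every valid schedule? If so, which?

Precedence pushes Plan to at least 2; downstream work caps Plan at 2.
So Plan is pinned to 2.

2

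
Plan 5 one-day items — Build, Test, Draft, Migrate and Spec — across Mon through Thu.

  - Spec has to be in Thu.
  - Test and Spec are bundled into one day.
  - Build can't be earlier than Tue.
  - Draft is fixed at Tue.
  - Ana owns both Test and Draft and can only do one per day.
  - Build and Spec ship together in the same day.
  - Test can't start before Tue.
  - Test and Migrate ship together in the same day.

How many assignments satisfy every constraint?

Enumerating: Test in Thu; Migrate in Thu; Build in Thu; Draft in Tue; Spec in Thu.

1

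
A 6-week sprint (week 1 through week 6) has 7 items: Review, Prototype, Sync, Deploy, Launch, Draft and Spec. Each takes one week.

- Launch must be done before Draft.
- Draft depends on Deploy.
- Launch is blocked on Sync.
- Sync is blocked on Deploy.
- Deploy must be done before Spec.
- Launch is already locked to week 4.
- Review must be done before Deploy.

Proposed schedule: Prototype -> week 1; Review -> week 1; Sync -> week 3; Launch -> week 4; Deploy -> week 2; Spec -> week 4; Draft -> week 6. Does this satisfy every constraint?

Yes, all constraints hold

Review must be done before Deploy — holds.
Draft depends on Deploy — holds.
Launch is already locked to week 4 — holds.
Launch is blocked on Sync — holds.
Launch must be done before Draft — holds.
Deploy must be done before Spec — holds.
Sync is blocked on Deploy — holds.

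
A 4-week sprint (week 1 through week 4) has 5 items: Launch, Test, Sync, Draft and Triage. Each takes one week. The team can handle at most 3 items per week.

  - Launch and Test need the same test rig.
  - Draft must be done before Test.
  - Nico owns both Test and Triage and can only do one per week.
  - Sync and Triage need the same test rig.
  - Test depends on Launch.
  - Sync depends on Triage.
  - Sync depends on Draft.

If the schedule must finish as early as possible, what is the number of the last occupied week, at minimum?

The precedence chain requires at least 2 distinct weeks.
With at most 3 per week and 5 tasks, at least 2 weeks are needed.
2 works (last occupied week: week 2): for example Triage=week 1, Draft=week 1, Launch=week 1, Sync=week 2, Test=week 2.

2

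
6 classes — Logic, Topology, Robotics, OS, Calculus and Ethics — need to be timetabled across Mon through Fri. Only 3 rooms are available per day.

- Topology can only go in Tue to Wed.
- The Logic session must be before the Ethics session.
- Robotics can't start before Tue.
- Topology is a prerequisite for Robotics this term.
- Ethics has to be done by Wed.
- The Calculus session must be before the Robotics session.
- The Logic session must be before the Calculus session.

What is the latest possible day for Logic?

Downstream work caps Logic at Tue.
Logic at Tue is achievable: Logic in Tue; OS in Mon; Calculus in Wed; Robotics in Thu; Ethics in Wed; Topology in Tue.

Tue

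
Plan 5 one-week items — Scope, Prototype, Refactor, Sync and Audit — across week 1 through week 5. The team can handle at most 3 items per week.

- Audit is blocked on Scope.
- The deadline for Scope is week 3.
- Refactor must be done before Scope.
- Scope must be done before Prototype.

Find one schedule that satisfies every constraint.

Prototype=week 3, Scope=week 2, Sync=week 1, Refactor=week 1, Audit=week 3

Checking: Scope(week 2) before Audit(week 3); Scope(week 2) before Prototype(week 3); Refactor(week 1) before Scope(week 2); Scope=week 2 in [week 1,week 3]; max 2 per week (cap 3).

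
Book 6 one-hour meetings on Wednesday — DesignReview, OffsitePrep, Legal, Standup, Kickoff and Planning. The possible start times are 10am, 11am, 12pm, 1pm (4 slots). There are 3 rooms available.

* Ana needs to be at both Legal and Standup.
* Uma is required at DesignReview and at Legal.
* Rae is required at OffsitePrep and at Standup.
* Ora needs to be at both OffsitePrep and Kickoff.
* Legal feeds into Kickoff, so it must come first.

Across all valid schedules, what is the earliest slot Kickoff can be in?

11am

Precedence pushes Kickoff to at least 11am.
Kickoff at 11am is achievable: Planning=10am; Legal=10am; OffsitePrep=10am; Standup=11am; Kickoff=11am; DesignReview=11am.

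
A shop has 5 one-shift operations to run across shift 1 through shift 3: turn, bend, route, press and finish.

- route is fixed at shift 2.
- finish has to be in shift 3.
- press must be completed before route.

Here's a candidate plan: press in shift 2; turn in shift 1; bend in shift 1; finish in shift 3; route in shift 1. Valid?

press must be completed before route — violated.
finish has to be in shift 3 — holds.
route is fixed at shift 2 — violated.

No — it violates: press must be completed before route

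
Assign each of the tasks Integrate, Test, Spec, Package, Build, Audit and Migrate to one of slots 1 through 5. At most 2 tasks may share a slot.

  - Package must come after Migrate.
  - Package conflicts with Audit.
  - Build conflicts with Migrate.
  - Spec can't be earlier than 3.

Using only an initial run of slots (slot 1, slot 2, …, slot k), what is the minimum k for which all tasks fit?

4 slots

The precedence chain requires at least 2 distinct slots.
With at most 2 per slot and 7 tasks, at least 4 slots are needed.
Spec can't be placed before 3, so the schedule must run through at least slot 3.
4 works (last occupied slot: 4): for example Migrate=1; Integrate=1; Package=2; Build=3; Test=2; Audit=4; Spec=3.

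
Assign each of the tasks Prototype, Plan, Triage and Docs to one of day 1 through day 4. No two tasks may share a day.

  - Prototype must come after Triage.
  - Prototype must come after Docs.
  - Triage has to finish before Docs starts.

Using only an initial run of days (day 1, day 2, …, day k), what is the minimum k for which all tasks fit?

4 days

The precedence chain requires at least 3 distinct days.
With at most 1 per day and 4 tasks, at least 4 days are needed.
4 works (last occupied day: day 4): for example Plan -> day 4, Docs -> day 2, Prototype -> day 3, Triage -> day 1.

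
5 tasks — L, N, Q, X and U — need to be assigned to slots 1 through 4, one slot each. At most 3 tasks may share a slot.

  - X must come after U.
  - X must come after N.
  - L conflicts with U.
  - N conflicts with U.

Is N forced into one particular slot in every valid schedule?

N can be 1 (e.g. Q -> 1, X -> 3, U -> 2, N -> 1, L -> 1) or 2 (e.g. Q in 1, X in 3, N in 2, L in 2, U in 1).

No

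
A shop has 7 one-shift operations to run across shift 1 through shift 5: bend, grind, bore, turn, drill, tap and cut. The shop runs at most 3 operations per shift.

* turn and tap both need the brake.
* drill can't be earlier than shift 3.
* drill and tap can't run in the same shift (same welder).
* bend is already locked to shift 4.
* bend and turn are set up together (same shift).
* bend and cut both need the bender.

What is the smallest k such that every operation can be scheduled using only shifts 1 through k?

4

With at most 3 per shift and 7 operations, at least 3 shifts are needed.
bend can't be placed before shift 4, so the schedule must run through at least shift 4.
4 works (last occupied shift: shift 4): for example grind=shift 1; cut=shift 2; drill=shift 3; bore=shift 1; bend=shift 4; turn=shift 4; tap=shift 1.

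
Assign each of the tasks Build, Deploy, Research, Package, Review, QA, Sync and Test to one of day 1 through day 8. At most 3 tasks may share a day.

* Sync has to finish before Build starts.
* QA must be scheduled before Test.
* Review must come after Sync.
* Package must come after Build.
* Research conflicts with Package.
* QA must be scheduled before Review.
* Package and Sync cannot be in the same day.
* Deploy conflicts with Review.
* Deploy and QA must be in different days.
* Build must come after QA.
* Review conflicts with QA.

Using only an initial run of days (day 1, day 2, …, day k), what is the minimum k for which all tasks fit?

3

The precedence chain requires at least 3 distinct days.
With at most 3 per day and 8 tasks, at least 3 days are needed.
3 works (last occupied day: day 3): for example Sync in day 1; Deploy in day 3; Research in day 1; Review in day 2; Build in day 2; Test in day 2; Package in day 3; QA in day 1.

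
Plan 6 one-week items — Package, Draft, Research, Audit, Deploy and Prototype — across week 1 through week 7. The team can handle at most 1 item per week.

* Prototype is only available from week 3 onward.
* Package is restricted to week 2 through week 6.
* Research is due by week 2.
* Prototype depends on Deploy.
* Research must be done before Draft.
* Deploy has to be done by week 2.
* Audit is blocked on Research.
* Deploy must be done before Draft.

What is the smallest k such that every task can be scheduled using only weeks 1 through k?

The precedence chain requires at least 2 distinct weeks.
With at most 1 per week and 6 tasks, at least 6 weeks are needed.
Prototype can't be placed before week 3, so the schedule must run through at least week 3.
6 works (last occupied week: week 6): for example Prototype=week 3; Draft=week 5; Audit=week 6; Deploy=week 2; Package=week 4; Research=week 1.

6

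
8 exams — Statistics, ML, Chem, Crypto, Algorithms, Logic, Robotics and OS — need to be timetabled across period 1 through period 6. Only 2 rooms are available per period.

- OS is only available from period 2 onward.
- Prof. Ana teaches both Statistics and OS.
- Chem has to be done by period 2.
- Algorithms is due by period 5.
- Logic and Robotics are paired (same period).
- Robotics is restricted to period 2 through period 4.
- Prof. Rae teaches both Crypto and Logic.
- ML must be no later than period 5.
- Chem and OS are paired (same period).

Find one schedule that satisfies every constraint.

OS -> period 2, Robotics -> period 3, Crypto -> period 4, ML -> period 1, Statistics -> period 4, Algorithms -> period 1, Chem -> period 2, Logic -> period 3

Checking: Statistics(period 4) != OS(period 2); Crypto(period 4) != Logic(period 3); Logic = Robotics = period 3; Chem = OS = period 2; Chem=period 2 in [period 1,period 2]; Algorithms=period 1 in [period 1,period 5]; ML=period 1 in [period 1,period 5]; OS=period 2 in [period 2,period 6]; Robotics=period 3 in [period 2,period 4]; max 2 per period (cap 2).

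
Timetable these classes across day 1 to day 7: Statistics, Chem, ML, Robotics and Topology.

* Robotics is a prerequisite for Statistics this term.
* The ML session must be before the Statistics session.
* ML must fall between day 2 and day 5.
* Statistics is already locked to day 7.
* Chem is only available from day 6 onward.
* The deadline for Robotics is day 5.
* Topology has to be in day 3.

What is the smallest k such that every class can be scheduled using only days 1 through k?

7 days

The precedence chain requires at least 2 distinct days.
Statistics can't be placed before day 7, so the schedule must run through at least day 7.
7 works (last occupied day: day 7): for example Robotics=day 1, Chem=day 6, Statistics=day 7, Topology=day 3, ML=day 2.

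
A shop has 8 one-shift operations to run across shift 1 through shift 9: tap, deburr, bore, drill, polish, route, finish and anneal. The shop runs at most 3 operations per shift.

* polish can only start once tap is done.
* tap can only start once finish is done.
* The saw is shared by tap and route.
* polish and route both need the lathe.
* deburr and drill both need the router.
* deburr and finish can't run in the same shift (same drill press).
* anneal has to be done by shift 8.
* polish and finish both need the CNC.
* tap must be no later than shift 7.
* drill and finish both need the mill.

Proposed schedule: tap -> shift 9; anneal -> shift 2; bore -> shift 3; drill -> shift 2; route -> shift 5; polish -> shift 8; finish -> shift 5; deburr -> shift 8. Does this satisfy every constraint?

Invalid. tap must be no later than shift 7.

tap can only start once finish is done — holds.
deburr and finish can't run in the same shift (same drill press) — holds.
anneal has to be done by shift 8 — holds.
The shop runs at most 3 operations per shift — holds.
polish can only start once tap is done — violated.
polish and route both need the lathe — holds.
polish and finish both need the CNC — holds.
tap must be no later than shift 7 — violated.
drill and finish both need the mill — holds.
The saw is shared by tap and route — holds.
deburr and drill both need the router — holds.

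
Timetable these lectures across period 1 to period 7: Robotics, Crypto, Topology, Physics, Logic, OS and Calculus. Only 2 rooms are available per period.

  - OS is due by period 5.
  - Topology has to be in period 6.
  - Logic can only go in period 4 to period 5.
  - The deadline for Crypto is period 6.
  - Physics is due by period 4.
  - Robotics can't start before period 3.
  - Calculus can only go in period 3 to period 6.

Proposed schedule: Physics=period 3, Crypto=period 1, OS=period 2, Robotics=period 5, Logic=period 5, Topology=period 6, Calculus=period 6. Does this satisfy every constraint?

Yes, all constraints hold

Topology has to be in period 6 — holds.
Physics is due by period 4 — holds.
OS is due by period 5 — holds.
The deadline for Crypto is period 6 — holds.
Calculus can only go in period 3 to period 6 — holds.
Logic can only go in period 4 to period 5 — holds.
Robotics can't start before period 3 — holds.
Only 2 rooms are available per period — holds.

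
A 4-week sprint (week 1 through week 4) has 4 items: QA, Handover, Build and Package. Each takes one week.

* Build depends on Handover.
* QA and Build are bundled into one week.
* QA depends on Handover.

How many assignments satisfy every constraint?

Splitting on QA: it can be week 2 (4), week 3 (8), week 4 (12). Listing each branch's schedules as (Handover, Build, Package) by week number:
QA=week 2: (1,2,1) (1,2,2) (1,2,3) (1,2,4) — 4.
QA=week 3: (1,3,1) (1,3,2) (1,3,3) (1,3,4) (2,3,1) (2,3,2) (2,3,3) (2,3,4) — 8.
QA=week 4: (1,4,1) (1,4,2) (1,4,3) (1,4,4) (2,4,1) (2,4,2) (2,4,3) (2,4,4) (3,4,1) (3,4,2) (3,4,3) (3,4,4) — 12.
Summing: 4 + 8 + 12 = 24.

24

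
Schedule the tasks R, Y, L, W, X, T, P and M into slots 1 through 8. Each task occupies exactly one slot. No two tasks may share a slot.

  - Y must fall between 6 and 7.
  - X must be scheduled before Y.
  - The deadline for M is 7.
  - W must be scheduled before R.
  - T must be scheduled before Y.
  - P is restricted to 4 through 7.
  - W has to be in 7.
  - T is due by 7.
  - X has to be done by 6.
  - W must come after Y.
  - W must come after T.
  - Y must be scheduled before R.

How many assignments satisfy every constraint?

Splitting on L: it can be 1 (12), 2 (12), 3 (12), 4 (6), 5 (6). Listing each branch's schedules as (R, Y, W, X, T, P, M):
L=1: (8,6,7,2,3,4,5) (8,6,7,2,3,5,4) (8,6,7,2,4,5,3) (8,6,7,2,5,4,3) (8,6,7,3,2,4,5) (8,6,7,3,2,5,4) (8,6,7,3,4,5,2) (8,6,7,3,5,4,2) (8,6,7,4,2,5,3) (8,6,7,4,3,5,2) (8,6,7,5,2,4,3) (8,6,7,5,3,4,2) — 12.
L=2: (8,6,7,1,3,4,5) (8,6,7,1,3,5,4) (8,6,7,1,4,5,3) (8,6,7,1,5,4,3) (8,6,7,3,1,4,5) (8,6,7,3,1,5,4) (8,6,7,3,4,5,1) (8,6,7,3,5,4,1) (8,6,7,4,1,5,3) (8,6,7,4,3,5,1) (8,6,7,5,1,4,3) (8,6,7,5,3,4,1) — 12.
L=3: (8,6,7,1,2,4,5) (8,6,7,1,2,5,4) (8,6,7,1,4,5,2) (8,6,7,1,5,4,2) (8,6,7,2,1,4,5) (8,6,7,2,1,5,4) (8,6,7,2,4,5,1) (8,6,7,2,5,4,1) (8,6,7,4,1,5,2) (8,6,7,4,2,5,1) (8,6,7,5,1,4,2) (8,6,7,5,2,4,1) — 12.
L=4: (8,6,7,1,2,5,3) (8,6,7,1,3,5,2) (8,6,7,2,1,5,3) (8,6,7,2,3,5,1) (8,6,7,3,1,5,2) (8,6,7,3,2,5,1) — 6.
L=5: (8,6,7,1,2,4,3) (8,6,7,1,3,4,2) (8,6,7,2,1,4,3) (8,6,7,2,3,4,1) (8,6,7,3,1,4,2) (8,6,7,3,2,4,1) — 6.
Summing: 12 + 12 + 12 + 6 + 6 = 48.

48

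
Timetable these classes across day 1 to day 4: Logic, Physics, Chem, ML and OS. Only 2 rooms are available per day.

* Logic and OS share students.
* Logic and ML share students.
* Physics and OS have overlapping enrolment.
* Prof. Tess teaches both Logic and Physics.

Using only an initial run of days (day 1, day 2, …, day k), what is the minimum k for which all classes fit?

With at most 2 per day and 5 classes, at least 3 days are needed.
3 works (last occupied day: day 3): for example Logic -> day 1, ML -> day 2, Chem -> day 1, Physics -> day 2, OS -> day 3.

3 days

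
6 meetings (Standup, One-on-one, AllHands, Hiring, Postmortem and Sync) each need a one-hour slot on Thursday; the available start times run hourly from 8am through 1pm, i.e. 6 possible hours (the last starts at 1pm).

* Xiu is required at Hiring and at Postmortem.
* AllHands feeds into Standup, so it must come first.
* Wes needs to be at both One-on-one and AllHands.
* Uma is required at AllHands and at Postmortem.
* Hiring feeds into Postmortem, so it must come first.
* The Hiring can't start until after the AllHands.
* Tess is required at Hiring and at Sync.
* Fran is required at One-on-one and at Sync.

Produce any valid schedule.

Sync -> 8am; AllHands -> 8am; Hiring -> 9am; Standup -> 9am; Postmortem -> 10am; One-on-one -> 9am

Checking: AllHands(8am) before Standup(9am); AllHands(8am) before Hiring(9am); Hiring(9am) before Postmortem(10am); One-on-one(9am) != AllHands(8am); Hiring(9am) != Postmortem(10am); AllHands(8am) != Postmortem(10am); Hiring(9am) != Sync(8am); One-on-one(9am) != Sync(8am).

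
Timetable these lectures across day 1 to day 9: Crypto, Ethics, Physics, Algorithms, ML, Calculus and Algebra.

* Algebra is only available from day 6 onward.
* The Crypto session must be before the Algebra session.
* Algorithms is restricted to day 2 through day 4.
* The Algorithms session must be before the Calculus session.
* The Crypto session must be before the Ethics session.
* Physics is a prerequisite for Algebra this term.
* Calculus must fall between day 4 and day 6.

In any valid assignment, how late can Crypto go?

day 8

Downstream work caps Crypto at day 8.
Crypto at day 8 is achievable: Algebra -> day 9; Physics -> day 1; Ethics -> day 9; Calculus -> day 4; ML -> day 1; Crypto -> day 8; Algorithms -> day 2.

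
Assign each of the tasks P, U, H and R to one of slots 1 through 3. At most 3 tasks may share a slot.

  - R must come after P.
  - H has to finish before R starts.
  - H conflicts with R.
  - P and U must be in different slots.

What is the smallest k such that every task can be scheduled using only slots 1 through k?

The precedence chain requires at least 2 distinct slots.
With at most 3 per slot and 4 tasks, at least 2 slots are needed.
2 works (last occupied slot: 2): for example P -> 1; R -> 2; H -> 1; U -> 2.

2 slots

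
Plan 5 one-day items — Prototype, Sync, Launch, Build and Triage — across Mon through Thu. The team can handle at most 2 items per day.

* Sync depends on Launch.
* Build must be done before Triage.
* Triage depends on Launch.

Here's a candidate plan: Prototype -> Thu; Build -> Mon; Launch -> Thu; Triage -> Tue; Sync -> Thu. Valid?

Invalid. The team can handle at most 2 items per day.

Build must be done before Triage — holds.
Sync depends on Launch — violated.
The team can handle at most 2 items per day — violated.
Triage depends on Launch — violated.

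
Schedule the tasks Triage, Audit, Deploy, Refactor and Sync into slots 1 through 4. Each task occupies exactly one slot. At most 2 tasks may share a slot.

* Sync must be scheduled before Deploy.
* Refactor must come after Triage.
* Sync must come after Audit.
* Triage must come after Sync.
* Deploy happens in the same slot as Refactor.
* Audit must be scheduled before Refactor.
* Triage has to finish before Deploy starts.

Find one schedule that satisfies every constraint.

Refactor=4; Triage=3; Deploy=4; Sync=2; Audit=1

Checking: Sync(2) before Triage(3); Triage(3) before Deploy(4); Audit(1) before Sync(2); Sync(2) before Deploy(4); Audit(1) before Refactor(4); Triage(3) before Refactor(4); Deploy = Refactor = 4; max 2 per slot (cap 2).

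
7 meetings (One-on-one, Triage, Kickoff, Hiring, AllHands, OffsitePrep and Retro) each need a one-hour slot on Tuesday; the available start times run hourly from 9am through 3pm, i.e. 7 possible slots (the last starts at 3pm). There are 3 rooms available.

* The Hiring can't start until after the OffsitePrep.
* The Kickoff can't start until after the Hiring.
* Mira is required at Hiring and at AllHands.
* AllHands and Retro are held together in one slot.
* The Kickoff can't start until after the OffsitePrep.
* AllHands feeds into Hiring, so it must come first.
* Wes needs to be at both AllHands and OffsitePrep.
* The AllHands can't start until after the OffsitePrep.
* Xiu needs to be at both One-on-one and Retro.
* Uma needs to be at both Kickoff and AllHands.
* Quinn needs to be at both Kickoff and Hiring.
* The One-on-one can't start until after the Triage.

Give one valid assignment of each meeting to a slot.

Hiring in 11am; One-on-one in 11am; Triage in 9am; Retro in 10am; OffsitePrep in 9am; Kickoff in 12pm; AllHands in 10am

Checking: OffsitePrep(9am) before Hiring(11am); OffsitePrep(9am) before AllHands(10am); OffsitePrep(9am) before Kickoff(12pm); Triage(9am) before One-on-one(11am); Hiring(11am) before Kickoff(12pm); AllHands(10am) before Hiring(11am); Kickoff(12pm) != Hiring(11am); Kickoff(12pm) != AllHands(10am); One-on-one(11am) != Retro(10am); Hiring(11am) != AllHands(10am); AllHands(10am) != OffsitePrep(9am); AllHands = Retro = 10am; max 2 per slot (cap 3).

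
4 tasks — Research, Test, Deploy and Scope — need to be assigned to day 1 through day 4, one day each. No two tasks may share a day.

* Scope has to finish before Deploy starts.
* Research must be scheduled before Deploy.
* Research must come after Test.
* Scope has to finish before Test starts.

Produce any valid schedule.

Test=day 2; Research=day 3; Scope=day 1; Deploy=day 4

Checking: Test(day 2) before Research(day 3); Scope(day 1) before Deploy(day 4); Scope(day 1) before Test(day 2); Research(day 3) before Deploy(day 4); max 1 per day (cap 1).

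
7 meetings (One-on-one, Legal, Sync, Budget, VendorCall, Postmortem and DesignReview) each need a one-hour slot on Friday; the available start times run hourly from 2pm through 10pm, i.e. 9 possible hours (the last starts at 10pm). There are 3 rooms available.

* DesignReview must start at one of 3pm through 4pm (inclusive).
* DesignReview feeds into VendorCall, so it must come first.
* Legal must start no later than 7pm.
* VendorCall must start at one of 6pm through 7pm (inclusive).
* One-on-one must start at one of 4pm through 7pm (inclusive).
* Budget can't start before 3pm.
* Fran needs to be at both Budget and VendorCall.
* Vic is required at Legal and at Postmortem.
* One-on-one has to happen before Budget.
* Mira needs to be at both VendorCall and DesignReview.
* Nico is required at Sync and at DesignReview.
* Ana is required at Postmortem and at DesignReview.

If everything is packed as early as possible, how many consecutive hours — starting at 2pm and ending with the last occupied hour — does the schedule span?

5

The precedence chain requires at least 2 distinct hours.
With at most 3 per hour and 7 meetings, at least 3 hours are needed.
VendorCall can't be placed before 6pm — that is hour 5 counting from 2pm — so the schedule must run through at least 5 hours.
5 works (last occupied hour: 6pm): for example Legal=2pm, Budget=5pm, VendorCall=6pm, DesignReview=3pm, One-on-one=4pm, Postmortem=4pm, Sync=2pm.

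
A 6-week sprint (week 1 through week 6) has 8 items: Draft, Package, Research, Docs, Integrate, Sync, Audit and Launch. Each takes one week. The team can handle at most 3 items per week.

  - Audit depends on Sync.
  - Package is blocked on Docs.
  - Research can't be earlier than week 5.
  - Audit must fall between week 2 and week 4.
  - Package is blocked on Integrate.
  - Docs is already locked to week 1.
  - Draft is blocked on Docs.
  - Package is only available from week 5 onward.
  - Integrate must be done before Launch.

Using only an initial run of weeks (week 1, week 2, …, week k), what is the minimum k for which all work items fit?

5

The precedence chain requires at least 2 distinct weeks.
With at most 3 per week and 8 work items, at least 3 weeks are needed.
Package can't be placed before week 5, so the schedule must run through at least week 5.
5 works (last occupied week: week 5): for example Docs=week 1, Launch=week 2, Research=week 5, Integrate=week 1, Draft=week 2, Package=week 5, Sync=week 1, Audit=week 2.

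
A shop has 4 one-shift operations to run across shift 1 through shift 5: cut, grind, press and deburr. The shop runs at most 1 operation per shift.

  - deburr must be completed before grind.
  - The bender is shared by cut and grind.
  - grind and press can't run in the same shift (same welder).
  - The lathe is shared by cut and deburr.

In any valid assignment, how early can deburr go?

shift 1

Downstream work caps deburr at shift 4.
deburr at shift 1 is achievable: deburr=shift 1, cut=shift 3, grind=shift 2, press=shift 4.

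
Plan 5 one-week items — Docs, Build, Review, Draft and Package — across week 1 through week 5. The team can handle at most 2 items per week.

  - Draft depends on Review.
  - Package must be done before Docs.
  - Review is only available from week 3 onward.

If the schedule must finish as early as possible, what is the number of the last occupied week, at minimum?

week 4

The precedence chain requires at least 2 distinct weeks.
With at most 2 per week and 5 tasks, at least 3 weeks are needed.
Propagating the time windows through the other constraints, Draft can't land before week 4, so the schedule must run through at least week 4.
4 works (last occupied week: week 4): for example Build=week 1, Draft=week 4, Package=week 1, Review=week 3, Docs=week 2.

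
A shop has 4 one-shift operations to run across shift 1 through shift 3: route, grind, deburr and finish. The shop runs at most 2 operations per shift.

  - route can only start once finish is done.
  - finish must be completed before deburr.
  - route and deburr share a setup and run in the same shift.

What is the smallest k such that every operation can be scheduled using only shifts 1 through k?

The precedence chain requires at least 2 distinct shifts.
With at most 2 per shift and 4 operations, at least 2 shifts are needed.
2 works (last occupied shift: shift 2): for example route in shift 2, grind in shift 1, deburr in shift 2, finish in shift 1.

2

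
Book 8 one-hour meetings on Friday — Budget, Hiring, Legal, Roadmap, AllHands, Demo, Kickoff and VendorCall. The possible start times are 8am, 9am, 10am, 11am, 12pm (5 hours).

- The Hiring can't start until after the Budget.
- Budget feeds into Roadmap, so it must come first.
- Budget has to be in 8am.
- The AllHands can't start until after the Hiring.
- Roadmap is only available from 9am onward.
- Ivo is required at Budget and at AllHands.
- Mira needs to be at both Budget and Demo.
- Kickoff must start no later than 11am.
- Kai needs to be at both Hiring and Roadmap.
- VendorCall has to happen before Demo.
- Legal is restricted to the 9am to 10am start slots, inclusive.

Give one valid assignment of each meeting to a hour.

Roadmap=9am, Legal=9am, AllHands=11am, Hiring=10am, Budget=8am, VendorCall=8am, Kickoff=8am, Demo=9am

Checking: VendorCall(8am) before Demo(9am); Budget(8am) before Roadmap(9am); Hiring(10am) before AllHands(11am); Budget(8am) before Hiring(10am); Budget(8am) != AllHands(11am); Hiring(10am) != Roadmap(9am); Budget(8am) != Demo(9am); Roadmap=9am in [9am,12pm]; Budget=8am in [8am,8am]; Kickoff=8am in [8am,11am]; Legal=9am in [9am,10am].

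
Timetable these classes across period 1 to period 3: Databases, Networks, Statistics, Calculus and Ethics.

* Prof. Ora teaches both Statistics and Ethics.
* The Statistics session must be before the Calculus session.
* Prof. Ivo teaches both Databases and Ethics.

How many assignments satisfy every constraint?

Splitting on Databases: it can be period 1 (15), period 2 (12), period 3 (9). Listing each branch's schedules as (Networks, Statistics, Calculus, Ethics) by period number:
Databases=period 1: (1,1,2,2) (1,1,2,3) (1,1,3,2) (1,1,3,3) (1,2,3,3) (2,1,2,2) (2,1,2,3) (2,1,3,2) (2,1,3,3) (2,2,3,3) (3,1,2,2) (3,1,2,3) (3,1,3,2) (3,1,3,3) (3,2,3,3) — 15.
Databases=period 2: (1,1,2,3) (1,1,3,3) (1,2,3,1) (1,2,3,3) (2,1,2,3) (2,1,3,3) (2,2,3,1) (2,2,3,3) (3,1,2,3) (3,1,3,3) (3,2,3,1) (3,2,3,3) — 12.
Databases=period 3: (1,1,2,2) (1,1,3,2) (1,2,3,1) (2,1,2,2) (2,1,3,2) (2,2,3,1) (3,1,2,2) (3,1,3,2) (3,2,3,1) — 9.
Summing: 15 + 12 + 9 = 36.

36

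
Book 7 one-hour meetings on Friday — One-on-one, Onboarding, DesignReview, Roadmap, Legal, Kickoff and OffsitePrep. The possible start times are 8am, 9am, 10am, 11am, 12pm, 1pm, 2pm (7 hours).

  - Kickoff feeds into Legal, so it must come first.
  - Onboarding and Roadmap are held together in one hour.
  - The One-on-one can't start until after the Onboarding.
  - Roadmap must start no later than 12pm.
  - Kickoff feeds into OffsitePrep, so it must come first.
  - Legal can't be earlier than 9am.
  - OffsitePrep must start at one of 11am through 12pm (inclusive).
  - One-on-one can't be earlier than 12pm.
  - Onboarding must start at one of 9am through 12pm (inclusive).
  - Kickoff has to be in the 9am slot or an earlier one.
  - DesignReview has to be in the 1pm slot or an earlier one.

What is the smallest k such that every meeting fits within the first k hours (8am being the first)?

5

The precedence chain requires at least 2 distinct hours.
One-on-one can't be placed before 12pm — that is hour 5 counting from 8am — so the schedule must run through at least 5 hours.
5 works (last occupied hour: 12pm): for example Kickoff in 8am; DesignReview in 8am; Onboarding in 9am; OffsitePrep in 11am; Legal in 9am; Roadmap in 9am; One-on-one in 12pm.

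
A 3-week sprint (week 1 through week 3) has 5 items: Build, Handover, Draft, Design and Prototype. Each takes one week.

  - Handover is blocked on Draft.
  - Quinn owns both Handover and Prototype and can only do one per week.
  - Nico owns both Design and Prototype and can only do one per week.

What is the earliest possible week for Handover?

Precedence pushes Handover to at least week 2.
Handover at week 2 is achievable: Draft -> week 1, Prototype -> week 3, Build -> week 1, Handover -> week 2, Design -> week 1.

week 2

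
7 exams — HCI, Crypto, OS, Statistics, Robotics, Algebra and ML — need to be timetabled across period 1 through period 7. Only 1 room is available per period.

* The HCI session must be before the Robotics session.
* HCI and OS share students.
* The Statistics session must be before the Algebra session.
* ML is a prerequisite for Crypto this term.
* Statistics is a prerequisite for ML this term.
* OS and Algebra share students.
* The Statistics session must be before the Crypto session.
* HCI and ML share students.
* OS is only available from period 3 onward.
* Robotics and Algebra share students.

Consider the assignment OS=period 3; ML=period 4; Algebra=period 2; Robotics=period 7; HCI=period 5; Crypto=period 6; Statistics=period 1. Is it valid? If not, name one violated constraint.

Valid

Only 1 room is available per period — holds.
Statistics is a prerequisite for ML this term — holds.
ML is a prerequisite for Crypto this term — holds.
The Statistics session must be before the Algebra session — holds.
Robotics and Algebra share students — holds.
The HCI session must be before the Robotics session — holds.
HCI and ML share students — holds.
OS is only available from period 3 onward — holds.
OS and Algebra share students — holds.
HCI and OS share students — holds.
The Statistics session must be before the Crypto session — holds.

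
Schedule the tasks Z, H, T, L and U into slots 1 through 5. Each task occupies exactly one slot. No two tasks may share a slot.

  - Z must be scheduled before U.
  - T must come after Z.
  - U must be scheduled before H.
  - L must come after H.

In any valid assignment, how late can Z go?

Downstream work caps Z at 2.
Z at 1 is achievable: H -> 3; T -> 4; Z -> 1; U -> 2; L -> 5.
Nothing later works — the capacity limit rule out every slot after 1.

1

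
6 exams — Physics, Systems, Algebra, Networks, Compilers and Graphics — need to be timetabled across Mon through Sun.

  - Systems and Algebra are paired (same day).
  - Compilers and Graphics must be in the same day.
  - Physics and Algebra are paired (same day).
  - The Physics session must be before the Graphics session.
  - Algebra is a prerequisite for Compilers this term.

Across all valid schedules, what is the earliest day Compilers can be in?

Tue

Precedence pushes Compilers to at least Tue.
Compilers at Tue is achievable: Systems in Mon, Algebra in Mon, Physics in Mon, Graphics in Tue, Compilers in Tue, Networks in Mon.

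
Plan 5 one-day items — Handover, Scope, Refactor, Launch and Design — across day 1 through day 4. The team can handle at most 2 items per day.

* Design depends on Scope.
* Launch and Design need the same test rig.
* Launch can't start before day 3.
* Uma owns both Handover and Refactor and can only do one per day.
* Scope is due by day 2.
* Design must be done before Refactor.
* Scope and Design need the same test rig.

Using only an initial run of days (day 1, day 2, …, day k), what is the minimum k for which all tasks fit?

The precedence chain requires at least 3 distinct days.
With at most 2 per day and 5 tasks, at least 3 days are needed.
3 works (last occupied day: day 3): for example Launch=day 3; Refactor=day 3; Handover=day 1; Design=day 2; Scope=day 1.

3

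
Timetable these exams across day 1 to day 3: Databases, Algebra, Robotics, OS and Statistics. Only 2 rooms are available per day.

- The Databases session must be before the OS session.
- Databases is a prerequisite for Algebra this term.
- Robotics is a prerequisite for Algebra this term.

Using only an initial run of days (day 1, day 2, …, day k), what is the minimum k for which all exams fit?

3 days

The precedence chain requires at least 2 distinct days.
With at most 2 per day and 5 exams, at least 3 days are needed.
3 works (last occupied day: day 3): for example Statistics -> day 3, Algebra -> day 2, Robotics -> day 1, Databases -> day 1, OS -> day 2.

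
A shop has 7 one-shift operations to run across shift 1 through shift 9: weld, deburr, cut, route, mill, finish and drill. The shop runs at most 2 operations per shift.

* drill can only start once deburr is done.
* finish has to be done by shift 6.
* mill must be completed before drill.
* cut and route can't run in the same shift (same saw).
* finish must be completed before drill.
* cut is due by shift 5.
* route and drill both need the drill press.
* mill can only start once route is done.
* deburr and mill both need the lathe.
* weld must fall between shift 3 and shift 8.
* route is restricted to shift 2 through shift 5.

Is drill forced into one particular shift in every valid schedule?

drill can be shift 4 (e.g. cut in shift 1; weld in shift 3; route in shift 2; finish in shift 1; drill in shift 4; deburr in shift 2; mill in shift 3) or shift 5 (e.g. weld -> shift 3; drill -> shift 5; mill -> shift 3; finish -> shift 1; route -> shift 2; deburr -> shift 2; cut -> shift 1).

No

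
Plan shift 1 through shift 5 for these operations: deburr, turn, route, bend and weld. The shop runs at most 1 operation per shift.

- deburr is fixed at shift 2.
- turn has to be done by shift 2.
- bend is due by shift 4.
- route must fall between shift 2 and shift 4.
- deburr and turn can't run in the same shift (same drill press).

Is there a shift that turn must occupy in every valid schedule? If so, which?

shift 1

turn's window is shift 1–shift 2.
deburr is fixed at shift 2, and turn can't share a shift with deburr.
So turn must be shift 1.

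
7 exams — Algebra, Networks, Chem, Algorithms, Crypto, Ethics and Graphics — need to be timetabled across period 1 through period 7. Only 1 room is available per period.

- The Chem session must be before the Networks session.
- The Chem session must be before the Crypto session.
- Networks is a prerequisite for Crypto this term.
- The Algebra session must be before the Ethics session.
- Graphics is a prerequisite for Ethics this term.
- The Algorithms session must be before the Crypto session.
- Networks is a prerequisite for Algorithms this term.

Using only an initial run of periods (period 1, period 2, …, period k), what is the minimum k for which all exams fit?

7

The precedence chain requires at least 4 distinct periods.
With at most 1 per period and 7 exams, at least 7 periods are needed.
7 works (last occupied period: period 7): for example Chem in period 1; Algebra in period 5; Graphics in period 6; Networks in period 2; Ethics in period 7; Algorithms in period 3; Crypto in period 4.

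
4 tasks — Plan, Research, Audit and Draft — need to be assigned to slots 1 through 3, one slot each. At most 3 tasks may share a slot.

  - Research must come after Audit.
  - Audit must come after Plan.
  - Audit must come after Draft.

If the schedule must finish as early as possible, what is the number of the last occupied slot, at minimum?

slot 3

The precedence chain requires at least 3 distinct slots.
With at most 3 per slot and 4 tasks, at least 2 slots are needed.
3 works (last occupied slot: 3): for example Draft=1; Plan=1; Audit=2; Research=3.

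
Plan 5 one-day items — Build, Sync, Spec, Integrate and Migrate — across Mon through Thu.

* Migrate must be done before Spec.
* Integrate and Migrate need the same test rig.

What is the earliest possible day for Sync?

Mon

Sync at Mon is achievable: Migrate=Mon, Spec=Tue, Sync=Mon, Build=Mon, Integrate=Tue.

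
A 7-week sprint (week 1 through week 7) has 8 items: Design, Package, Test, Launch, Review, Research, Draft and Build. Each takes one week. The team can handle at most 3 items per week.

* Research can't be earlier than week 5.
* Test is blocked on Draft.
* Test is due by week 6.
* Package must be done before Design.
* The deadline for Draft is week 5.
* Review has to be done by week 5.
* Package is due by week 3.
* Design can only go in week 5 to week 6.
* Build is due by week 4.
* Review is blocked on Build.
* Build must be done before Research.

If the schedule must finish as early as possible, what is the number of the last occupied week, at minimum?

week 5

The precedence chain requires at least 2 distinct weeks.
With at most 3 per week and 8 work items, at least 3 weeks are needed.
Design can't be placed before week 5, so the schedule must run through at least week 5.
5 works (last occupied week: week 5): for example Test=week 2, Draft=week 1, Research=week 5, Launch=week 2, Design=week 5, Review=week 2, Build=week 1, Package=week 1.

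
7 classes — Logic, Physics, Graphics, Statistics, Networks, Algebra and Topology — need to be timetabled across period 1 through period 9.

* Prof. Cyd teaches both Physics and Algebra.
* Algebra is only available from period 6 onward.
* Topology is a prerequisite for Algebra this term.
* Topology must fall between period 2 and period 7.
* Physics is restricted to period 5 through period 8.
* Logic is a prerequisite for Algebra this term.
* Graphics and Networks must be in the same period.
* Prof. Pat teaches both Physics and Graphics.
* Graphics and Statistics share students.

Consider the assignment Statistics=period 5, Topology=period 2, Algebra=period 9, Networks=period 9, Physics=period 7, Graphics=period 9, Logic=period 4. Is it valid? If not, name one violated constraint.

Valid

Topology must fall between period 2 and period 7 — holds.
Algebra is only available from period 6 onward — holds.
Logic is a prerequisite for Algebra this term — holds.
Prof. Cyd teaches both Physics and Algebra — holds.
Graphics and Networks must be in the same period — holds.
Physics is restricted to period 5 through period 8 — holds.
Graphics and Statistics share students — holds.
Prof. Pat teaches both Physics and Graphics — holds.
Topology is a prerequisite for Algebra this term — holds.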